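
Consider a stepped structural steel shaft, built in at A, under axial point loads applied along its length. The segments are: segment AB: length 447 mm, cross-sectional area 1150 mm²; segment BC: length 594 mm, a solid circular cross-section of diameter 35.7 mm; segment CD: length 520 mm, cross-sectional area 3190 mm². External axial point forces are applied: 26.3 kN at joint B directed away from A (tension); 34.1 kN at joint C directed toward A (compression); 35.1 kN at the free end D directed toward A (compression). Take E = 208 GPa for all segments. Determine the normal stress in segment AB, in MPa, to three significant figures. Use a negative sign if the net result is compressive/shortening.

Internal axial forces (sectioning from the free end, tension +): N_CD = -35.1 kN, N_BC = -69.2 kN, N_AB = -42.9 kN.
σ_AB = N_AB/A_AB = -42900/1150 = -37.3 MPa.

-37.3 MPa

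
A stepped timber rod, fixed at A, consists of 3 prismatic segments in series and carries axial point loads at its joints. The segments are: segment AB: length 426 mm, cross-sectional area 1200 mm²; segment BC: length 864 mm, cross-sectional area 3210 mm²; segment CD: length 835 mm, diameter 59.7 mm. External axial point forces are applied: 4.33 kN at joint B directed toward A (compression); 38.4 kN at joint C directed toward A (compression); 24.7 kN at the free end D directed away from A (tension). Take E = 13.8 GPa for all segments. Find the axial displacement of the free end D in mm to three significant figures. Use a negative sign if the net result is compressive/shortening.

-0.197 mm

Internal axial forces (sectioning from the free end, tension +): N_CD = 24.7 kN, N_BC = -13.7 kN, N_AB = -18.03 kN.
A_CD = 2799 mm².
δ_AB = -18030·426/(1200·13800) = -0.4638 mm
δ_BC = -13700·864/(3210·13800) = -0.2672 mm
δ_CD = 24700·835/(2799·13800) = 0.5339 mm
δ = Σδ_i = -0.1971 mm.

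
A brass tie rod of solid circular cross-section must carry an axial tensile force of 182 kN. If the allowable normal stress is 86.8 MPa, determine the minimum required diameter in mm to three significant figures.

51.7 mm

Required area A ≥ P/σ_allow = 182000/86.8 = 2097 mm².
For a solid circular section, d ≥ √(4A/π) = 51.67 mm.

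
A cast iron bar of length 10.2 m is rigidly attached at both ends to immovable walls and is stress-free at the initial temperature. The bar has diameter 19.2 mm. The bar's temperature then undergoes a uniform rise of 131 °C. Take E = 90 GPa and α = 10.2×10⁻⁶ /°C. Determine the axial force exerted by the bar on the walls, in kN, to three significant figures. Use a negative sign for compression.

-34.8 kN

Free thermal expansion αLΔT = 10.2e-6 · 10200 · 131 = 13.63 mm.
The walls impose strain ε = −(13.63)/10200 = -1.3362e-03; σ = Eε = 90000 · -1.3362e-03 = -120.3 MPa.
Wall reaction R = σ·A = -120.3·289.5 = -34820 N = -34.82 kN.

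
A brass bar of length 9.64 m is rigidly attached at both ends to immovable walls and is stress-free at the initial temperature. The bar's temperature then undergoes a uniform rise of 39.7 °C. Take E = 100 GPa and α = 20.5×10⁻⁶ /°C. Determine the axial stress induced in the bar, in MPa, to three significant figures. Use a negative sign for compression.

-81.4 MPa

Free thermal expansion αLΔT = 20.5e-6 · 9640 · 39.7 = 7.846 mm.
The walls impose strain ε = −(7.846)/9640 = -8.1385e-04; σ = Eε = 100000 · -8.1385e-04 = -81.39 MPa.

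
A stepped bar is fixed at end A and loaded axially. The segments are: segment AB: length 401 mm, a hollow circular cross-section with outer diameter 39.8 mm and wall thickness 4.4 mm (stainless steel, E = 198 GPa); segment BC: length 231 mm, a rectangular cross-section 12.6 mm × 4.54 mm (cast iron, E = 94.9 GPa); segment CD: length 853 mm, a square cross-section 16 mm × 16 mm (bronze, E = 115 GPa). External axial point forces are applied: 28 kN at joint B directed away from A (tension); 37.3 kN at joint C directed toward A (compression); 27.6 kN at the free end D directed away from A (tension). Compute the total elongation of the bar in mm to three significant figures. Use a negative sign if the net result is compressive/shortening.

0.463 mm

Internal axial forces (sectioning from the free end, tension +): N_CD = 27.6 kN, N_BC = -9.7 kN, N_AB = 18.3 kN.
A_AB = 489.3 mm².
A_BC = 57.2 mm².
A_CD = 256 mm².
δ_AB = 18300·401/(489.3·198000) = 0.07574 mm
δ_BC = -9700·231/(57.2·94900) = -0.4128 mm
δ_CD = 27600·853/(256·115000) = 0.7997 mm
δ = Σδ_i = 0.4627 mm.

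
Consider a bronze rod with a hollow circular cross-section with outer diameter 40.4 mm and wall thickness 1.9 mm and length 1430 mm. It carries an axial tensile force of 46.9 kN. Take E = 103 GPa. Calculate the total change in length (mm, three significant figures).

2.83 mm

A = 229.8 mm².
δ_mech = NL/(AE) = 46900·1430/(229.8·103000) = 2.833 mm.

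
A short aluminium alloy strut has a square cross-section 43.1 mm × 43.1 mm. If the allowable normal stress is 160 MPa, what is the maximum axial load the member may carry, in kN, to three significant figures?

A = 1858 mm².
P_max = σ_allow · A = 160 · 1858 = 297200 N = 297.2 kN.

297 kN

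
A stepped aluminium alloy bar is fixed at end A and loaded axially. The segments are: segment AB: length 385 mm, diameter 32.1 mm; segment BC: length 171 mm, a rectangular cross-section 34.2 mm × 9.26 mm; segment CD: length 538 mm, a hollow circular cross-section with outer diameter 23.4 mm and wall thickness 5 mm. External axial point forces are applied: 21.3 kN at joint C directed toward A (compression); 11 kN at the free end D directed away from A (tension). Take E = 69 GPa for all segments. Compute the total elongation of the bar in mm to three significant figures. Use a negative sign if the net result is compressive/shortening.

0.145 mm

Internal axial forces (sectioning from the free end, tension +): N_CD = 11 kN, N_BC = -10.3 kN, N_AB = -10.3 kN.
A_AB = 809.3 mm².
A_BC = 316.7 mm².
A_CD = 289 mm².
δ_AB = -10300·385/(809.3·69000) = -0.07101 mm
δ_BC = -10300·171/(316.7·69000) = -0.0806 mm
δ_CD = 11000·538/(289·69000) = 0.2967 mm
δ = Σδ_i = 0.1451 mm.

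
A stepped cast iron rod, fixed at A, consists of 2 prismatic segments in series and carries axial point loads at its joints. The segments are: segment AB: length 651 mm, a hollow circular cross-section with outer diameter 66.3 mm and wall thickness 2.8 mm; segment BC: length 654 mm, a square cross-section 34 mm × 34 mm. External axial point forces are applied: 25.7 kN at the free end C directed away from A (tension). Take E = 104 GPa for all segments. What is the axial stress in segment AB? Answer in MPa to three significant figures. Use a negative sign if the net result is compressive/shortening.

Internal axial forces (sectioning from the free end, tension +): N_BC = 25.7 kN, N_AB = 25.7 kN.
A_AB = 558.6 mm².
σ_AB = N_AB/A_AB = 25700/558.6 = 46.01 MPa.

46.0 MPa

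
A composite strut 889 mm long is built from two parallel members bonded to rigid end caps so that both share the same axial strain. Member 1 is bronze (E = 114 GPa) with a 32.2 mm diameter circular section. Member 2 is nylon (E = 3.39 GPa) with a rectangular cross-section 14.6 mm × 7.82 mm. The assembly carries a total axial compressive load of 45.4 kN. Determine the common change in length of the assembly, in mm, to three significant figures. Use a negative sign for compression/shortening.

-0.433 mm

A_1 = 814.3 mm².
A_2 = 114.2 mm².
Equal strain + equilibrium ⇒ each member carries load in proportion to AE: A₁E₁ = 92830000 N, A₂E₂ = 387000 N, ΣAE = 93220000 N.
δ = PL/ΣAE = -45400·889/93220000 = -0.433 mm.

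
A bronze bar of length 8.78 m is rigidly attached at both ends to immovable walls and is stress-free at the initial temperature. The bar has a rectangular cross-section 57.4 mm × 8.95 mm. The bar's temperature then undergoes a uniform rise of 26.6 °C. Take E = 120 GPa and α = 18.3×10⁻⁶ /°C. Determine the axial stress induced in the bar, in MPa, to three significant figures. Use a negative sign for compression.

-58.4 MPa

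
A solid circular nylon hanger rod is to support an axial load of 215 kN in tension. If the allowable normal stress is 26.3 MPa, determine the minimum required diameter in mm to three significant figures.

Required area A ≥ P/σ_allow = 215000/26.3 = 8175 mm².
For a solid circular section, d ≥ √(4A/π) = 102 mm.

102 mm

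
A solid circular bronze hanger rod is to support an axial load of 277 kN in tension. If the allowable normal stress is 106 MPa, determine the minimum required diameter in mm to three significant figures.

57.7 mm

Required area A ≥ P/σ_allow = 277000/106 = 2613 mm².
For a solid circular section, d ≥ √(4A/π) = 57.68 mm.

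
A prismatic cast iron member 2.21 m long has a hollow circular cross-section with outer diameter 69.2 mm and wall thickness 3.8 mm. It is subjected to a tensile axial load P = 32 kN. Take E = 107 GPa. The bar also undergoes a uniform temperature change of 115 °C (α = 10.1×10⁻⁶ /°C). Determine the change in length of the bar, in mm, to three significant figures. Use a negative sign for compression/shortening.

A = 780.7 mm².
δ_mech = NL/(AE) = 32000·2210/(780.7·107000) = 0.8465 mm.
δ_thermal = αLΔT = 10.1e-6·2210·115 = 2.567 mm.
δ = δ_mech + δ_thermal = 3.413 mm.

3.41 mm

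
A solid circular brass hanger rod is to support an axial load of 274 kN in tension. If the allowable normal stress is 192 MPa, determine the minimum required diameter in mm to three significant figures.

Required area A ≥ P/σ_allow = 274000/192 = 1427 mm².
For a solid circular section, d ≥ √(4A/π) = 42.63 mm.

42.6 mm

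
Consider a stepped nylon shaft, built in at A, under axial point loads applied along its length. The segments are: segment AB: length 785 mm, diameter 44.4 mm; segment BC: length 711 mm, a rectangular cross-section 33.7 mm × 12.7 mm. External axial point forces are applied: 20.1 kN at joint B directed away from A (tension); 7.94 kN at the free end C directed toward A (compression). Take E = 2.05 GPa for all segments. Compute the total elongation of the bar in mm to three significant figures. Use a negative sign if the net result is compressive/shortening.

-3.43 mm

Internal axial forces (sectioning from the free end, tension +): N_BC = -7.94 kN, N_AB = 12.16 kN.
A_AB = 1548 mm².
A_BC = 428 mm².
δ_AB = 12160·785/(1548·2050) = 3.007 mm
δ_BC = -7940·711/(428·2050) = -6.434 mm
δ = Σδ_i = -3.427 mm.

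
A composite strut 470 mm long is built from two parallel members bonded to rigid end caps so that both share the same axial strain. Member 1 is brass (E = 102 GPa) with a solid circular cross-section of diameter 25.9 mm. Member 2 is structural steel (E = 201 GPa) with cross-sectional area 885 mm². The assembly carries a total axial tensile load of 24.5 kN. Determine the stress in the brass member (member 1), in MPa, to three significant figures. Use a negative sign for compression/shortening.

A_1 = 526.9 mm².
Equal strain + equilibrium ⇒ each member carries load in proportion to AE: A₁E₁ = 53740000 N, A₂E₂ = 177900000 N, ΣAE = 231600000 N.
σ₁ = P·E₁/ΣAE = 24500·102000/231600000 = 10.79 MPa.

10.8 MPa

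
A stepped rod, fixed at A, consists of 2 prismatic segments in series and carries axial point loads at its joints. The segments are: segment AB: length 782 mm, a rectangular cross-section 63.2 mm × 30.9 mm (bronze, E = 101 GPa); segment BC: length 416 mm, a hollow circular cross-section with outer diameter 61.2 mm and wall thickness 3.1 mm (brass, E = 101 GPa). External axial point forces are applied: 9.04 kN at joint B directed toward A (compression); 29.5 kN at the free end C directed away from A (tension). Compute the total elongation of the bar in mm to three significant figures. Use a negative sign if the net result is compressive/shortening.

0.296 mm

Internal axial forces (sectioning from the free end, tension +): N_BC = 29.5 kN, N_AB = 20.46 kN.
A_AB = 1953 mm².
A_BC = 565.8 mm².
δ_AB = 20460·782/(1953·101000) = 0.08112 mm
δ_BC = 29500·416/(565.8·101000) = 0.2147 mm
δ = Σδ_i = 0.2959 mm.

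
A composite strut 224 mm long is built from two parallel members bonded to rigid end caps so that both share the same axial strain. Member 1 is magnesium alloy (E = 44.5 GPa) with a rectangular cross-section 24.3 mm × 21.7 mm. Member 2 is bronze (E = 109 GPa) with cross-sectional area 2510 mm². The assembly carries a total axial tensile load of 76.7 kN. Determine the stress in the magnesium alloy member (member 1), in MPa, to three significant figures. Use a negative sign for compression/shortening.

A_1 = 527.3 mm².
Equal strain + equilibrium ⇒ each member carries load in proportion to AE: A₁E₁ = 23470000 N, A₂E₂ = 273600000 N, ΣAE = 297100000 N.
σ₁ = P·E₁/ΣAE = 76700·44500/297100000 = 11.49 MPa.

11.5 MPa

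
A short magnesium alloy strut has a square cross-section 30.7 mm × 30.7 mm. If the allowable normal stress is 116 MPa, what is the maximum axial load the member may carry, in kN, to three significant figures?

A = 942.5 mm².
P_max = σ_allow · A = 116 · 942.5 = 109300 N = 109.3 kN.

109 kN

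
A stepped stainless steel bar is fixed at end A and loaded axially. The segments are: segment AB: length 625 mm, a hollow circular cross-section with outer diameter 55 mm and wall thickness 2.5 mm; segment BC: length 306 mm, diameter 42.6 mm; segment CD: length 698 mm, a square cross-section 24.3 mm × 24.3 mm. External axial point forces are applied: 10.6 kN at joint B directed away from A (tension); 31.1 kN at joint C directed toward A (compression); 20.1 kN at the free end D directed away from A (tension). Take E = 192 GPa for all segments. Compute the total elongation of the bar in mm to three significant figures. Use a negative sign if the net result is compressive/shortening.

0.108 mm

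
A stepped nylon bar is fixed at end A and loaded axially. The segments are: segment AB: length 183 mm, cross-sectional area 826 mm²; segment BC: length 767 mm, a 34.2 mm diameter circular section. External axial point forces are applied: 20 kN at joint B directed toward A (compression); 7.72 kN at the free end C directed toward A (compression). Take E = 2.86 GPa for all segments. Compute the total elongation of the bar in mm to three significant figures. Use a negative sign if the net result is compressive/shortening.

-4.40 mm

Internal axial forces (sectioning from the free end, tension +): N_BC = -7.72 kN, N_AB = -27.72 kN.
A_BC = 918.6 mm².
δ_AB = -27720·183/(826·2860) = -2.147 mm
δ_BC = -7720·767/(918.6·2860) = -2.254 mm
δ = Σδ_i = -4.401 mm.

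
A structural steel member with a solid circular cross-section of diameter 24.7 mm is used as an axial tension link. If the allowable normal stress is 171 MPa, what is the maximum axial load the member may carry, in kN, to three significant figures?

81.9 kN

A = 479.2 mm².
P_max = σ_allow · A = 171 · 479.2 = 81940 N = 81.94 kN.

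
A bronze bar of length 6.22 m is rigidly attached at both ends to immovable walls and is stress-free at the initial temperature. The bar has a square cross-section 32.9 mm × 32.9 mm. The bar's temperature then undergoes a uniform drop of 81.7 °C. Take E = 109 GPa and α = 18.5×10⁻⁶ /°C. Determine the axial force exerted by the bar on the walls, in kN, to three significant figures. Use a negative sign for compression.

178 kN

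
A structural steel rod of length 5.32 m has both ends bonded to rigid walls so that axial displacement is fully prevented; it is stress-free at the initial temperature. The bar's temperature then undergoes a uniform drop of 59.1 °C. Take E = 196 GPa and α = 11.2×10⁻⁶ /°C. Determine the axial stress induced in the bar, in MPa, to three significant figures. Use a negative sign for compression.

Free thermal expansion αLΔT = 11.2e-6 · 5320 · -59.1 = -3.521 mm.
The walls impose strain ε = −(-3.521)/5320 = 6.6192e-04; σ = Eε = 196000 · 6.6192e-04 = 129.7 MPa.

130 MPa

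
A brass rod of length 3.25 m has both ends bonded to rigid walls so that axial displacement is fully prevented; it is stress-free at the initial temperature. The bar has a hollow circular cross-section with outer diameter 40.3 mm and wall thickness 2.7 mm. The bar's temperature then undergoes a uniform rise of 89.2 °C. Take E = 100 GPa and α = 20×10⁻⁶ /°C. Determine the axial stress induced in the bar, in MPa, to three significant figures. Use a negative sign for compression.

-178 MPa

Free thermal expansion αLΔT = 20e-6 · 3250 · 89.2 = 5.798 mm.
The walls impose strain ε = −(5.798)/3250 = -1.7840e-03; σ = Eε = 100000 · -1.7840e-03 = -178.4 MPa.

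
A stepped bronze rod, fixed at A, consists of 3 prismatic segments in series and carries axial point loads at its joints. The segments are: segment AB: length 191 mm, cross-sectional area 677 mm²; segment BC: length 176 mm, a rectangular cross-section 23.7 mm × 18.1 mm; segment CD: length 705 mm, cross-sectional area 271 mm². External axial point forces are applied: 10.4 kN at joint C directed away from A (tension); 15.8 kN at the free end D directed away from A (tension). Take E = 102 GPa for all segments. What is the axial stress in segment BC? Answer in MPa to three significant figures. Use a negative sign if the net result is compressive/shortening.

Internal axial forces (sectioning from the free end, tension +): N_CD = 15.8 kN, N_BC = 26.2 kN, N_AB = 26.2 kN.
A_BC = 429 mm².
σ_BC = N_BC/A_BC = 26200/429 = 61.08 MPa.

61.1 MPa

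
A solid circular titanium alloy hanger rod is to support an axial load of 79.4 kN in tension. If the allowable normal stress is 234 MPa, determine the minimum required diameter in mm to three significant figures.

20.8 mm

Required area A ≥ P/σ_allow = 79400/234 = 339.3 mm².
For a solid circular section, d ≥ √(4A/π) = 20.79 mm.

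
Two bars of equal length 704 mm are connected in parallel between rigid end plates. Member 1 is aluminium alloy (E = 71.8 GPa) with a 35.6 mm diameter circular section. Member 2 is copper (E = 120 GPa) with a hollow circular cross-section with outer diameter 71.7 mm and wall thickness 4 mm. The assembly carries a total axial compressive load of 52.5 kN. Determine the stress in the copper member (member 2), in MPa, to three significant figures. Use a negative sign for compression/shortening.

-36.3 MPa

A_1 = 995.4 mm².
A_2 = 850.7 mm².
Equal strain + equilibrium ⇒ each member carries load in proportion to AE: A₁E₁ = 71470000 N, A₂E₂ = 102100000 N, ΣAE = 173600000 N.
σ₂ = P·E₂/ΣAE = -52500·120000/173600000 = -36.3 MPa.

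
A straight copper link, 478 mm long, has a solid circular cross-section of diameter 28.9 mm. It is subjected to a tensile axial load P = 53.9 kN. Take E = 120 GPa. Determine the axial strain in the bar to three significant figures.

A = 656 mm².
σ = N/A = 82.17 MPa; ε = σ/E = 82.17/120000 = 6.847e-04.

6.85e-04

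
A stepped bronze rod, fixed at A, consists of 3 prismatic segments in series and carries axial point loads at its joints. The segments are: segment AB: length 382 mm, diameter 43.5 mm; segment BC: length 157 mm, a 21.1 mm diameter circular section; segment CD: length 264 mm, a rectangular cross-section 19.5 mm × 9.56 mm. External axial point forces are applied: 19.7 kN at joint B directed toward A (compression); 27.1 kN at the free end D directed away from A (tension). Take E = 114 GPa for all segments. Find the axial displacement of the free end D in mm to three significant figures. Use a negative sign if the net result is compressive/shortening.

Internal axial forces (sectioning from the free end, tension +): N_CD = 27.1 kN, N_BC = 27.1 kN, N_AB = 7.4 kN.
A_AB = 1486 mm².
A_BC = 349.7 mm².
A_CD = 186.4 mm².
δ_AB = 7400·382/(1486·114000) = 0.01668 mm
δ_BC = 27100·157/(349.7·114000) = 0.1067 mm
δ_CD = 27100·264/(186.4·114000) = 0.3366 mm
δ = Σδ_i = 0.4601 mm.

0.460 mm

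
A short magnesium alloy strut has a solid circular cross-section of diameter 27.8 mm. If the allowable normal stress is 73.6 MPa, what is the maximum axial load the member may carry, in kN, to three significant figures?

44.7 kN

A = 607 mm².
P_max = σ_allow · A = 73.6 · 607 = 44670 N = 44.67 kN.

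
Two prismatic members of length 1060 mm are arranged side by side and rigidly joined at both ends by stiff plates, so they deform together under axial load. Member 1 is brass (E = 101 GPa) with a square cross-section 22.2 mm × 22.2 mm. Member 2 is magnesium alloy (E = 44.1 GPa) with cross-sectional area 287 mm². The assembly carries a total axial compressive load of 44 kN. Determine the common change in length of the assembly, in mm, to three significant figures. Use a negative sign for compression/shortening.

A_1 = 492.8 mm².
Equal strain + equilibrium ⇒ each member carries load in proportion to AE: A₁E₁ = 49780000 N, A₂E₂ = 12660000 N, ΣAE = 62430000 N.
δ = PL/ΣAE = -44000·1060/62430000 = -0.747 mm.

-0.747 mm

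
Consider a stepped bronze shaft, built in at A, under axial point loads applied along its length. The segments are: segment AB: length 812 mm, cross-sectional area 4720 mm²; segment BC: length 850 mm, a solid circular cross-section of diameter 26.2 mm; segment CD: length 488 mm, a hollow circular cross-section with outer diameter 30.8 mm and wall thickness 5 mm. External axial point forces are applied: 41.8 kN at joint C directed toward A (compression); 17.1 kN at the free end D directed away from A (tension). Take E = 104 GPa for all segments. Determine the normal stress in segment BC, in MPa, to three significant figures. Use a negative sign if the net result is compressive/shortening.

Internal axial forces (sectioning from the free end, tension +): N_CD = 17.1 kN, N_BC = -24.7 kN, N_AB = -24.7 kN.
A_BC = 539.1 mm².
σ_BC = N_BC/A_BC = -24700/539.1 = -45.81 MPa.

-45.8 MPa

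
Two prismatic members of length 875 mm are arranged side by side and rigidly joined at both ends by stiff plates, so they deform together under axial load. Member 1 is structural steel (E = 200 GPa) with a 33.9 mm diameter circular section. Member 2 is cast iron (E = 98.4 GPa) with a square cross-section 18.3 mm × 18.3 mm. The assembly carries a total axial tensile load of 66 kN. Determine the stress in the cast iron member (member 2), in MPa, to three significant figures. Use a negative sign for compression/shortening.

A_1 = 902.6 mm².
A_2 = 334.9 mm².
Equal strain + equilibrium ⇒ each member carries load in proportion to AE: A₁E₁ = 180500000 N, A₂E₂ = 32950000 N, ΣAE = 213500000 N.
σ₂ = P·E₂/ΣAE = 66000·98400/213500000 = 30.42 MPa.

30.4 MPa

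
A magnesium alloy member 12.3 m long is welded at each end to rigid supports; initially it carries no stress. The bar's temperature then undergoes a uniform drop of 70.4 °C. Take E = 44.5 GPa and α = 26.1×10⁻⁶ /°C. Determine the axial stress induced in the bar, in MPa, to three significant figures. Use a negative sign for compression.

81.8 MPa

Free thermal expansion αLΔT = 26.1e-6 · 12300 · -70.4 = -22.6 mm.
The walls impose strain ε = −(-22.6)/12300 = 1.8374e-03; σ = Eε = 44500 · 1.8374e-03 = 81.77 MPa.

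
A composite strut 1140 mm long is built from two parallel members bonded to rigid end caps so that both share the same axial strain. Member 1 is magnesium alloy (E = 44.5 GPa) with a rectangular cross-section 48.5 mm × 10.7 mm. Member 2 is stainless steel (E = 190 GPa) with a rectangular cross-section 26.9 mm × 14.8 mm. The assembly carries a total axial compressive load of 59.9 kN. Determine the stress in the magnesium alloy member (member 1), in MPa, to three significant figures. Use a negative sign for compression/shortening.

-27.0 MPa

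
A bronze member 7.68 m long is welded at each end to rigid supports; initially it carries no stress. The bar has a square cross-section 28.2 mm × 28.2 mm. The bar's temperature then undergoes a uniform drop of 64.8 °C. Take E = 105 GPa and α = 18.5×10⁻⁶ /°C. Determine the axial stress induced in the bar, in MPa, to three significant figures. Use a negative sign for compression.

Free thermal expansion αLΔT = 18.5e-6 · 7680 · -64.8 = -9.207 mm.
The walls impose strain ε = −(-9.207)/7680 = 1.1988e-03; σ = Eε = 105000 · 1.1988e-03 = 125.9 MPa.

126 MPa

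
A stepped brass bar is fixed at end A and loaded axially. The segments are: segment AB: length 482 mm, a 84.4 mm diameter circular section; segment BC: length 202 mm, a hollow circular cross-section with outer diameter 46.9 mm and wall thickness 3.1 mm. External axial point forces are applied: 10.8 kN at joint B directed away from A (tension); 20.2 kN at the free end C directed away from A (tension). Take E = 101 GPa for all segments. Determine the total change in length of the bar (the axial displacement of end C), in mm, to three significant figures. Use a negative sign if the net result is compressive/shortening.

Internal axial forces (sectioning from the free end, tension +): N_BC = 20.2 kN, N_AB = 31 kN.
A_AB = 5595 mm².
A_BC = 426.6 mm².
δ_AB = 31000·482/(5595·101000) = 0.02644 mm
δ_BC = 20200·202/(426.6·101000) = 0.09471 mm
δ = Σδ_i = 0.1212 mm.

0.121 mm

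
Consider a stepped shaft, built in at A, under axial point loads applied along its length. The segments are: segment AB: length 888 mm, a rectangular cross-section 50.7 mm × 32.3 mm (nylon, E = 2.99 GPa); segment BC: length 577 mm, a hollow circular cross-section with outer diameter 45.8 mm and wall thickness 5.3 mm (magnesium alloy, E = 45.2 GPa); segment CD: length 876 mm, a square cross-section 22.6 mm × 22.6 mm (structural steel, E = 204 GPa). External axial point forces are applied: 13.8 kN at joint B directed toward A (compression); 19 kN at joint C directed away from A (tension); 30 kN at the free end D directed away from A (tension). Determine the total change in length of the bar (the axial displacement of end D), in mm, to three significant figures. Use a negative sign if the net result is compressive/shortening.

Internal axial forces (sectioning from the free end, tension +): N_CD = 30 kN, N_BC = 49 kN, N_AB = 35.2 kN.
A_AB = 1638 mm².
A_BC = 674.3 mm².
A_CD = 510.8 mm².
δ_AB = 35200·888/(1638·2990) = 6.384 mm
δ_BC = 49000·577/(674.3·45200) = 0.9276 mm
δ_CD = 30000·876/(510.8·204000) = 0.2522 mm
δ = Σδ_i = 7.564 mm.

7.56 mm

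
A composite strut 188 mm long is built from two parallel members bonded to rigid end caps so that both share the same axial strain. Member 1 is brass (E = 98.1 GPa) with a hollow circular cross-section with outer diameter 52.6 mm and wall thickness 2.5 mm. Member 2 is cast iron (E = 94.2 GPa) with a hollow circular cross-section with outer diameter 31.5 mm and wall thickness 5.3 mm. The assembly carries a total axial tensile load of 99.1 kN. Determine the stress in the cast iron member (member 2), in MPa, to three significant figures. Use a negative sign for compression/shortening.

A_1 = 393.5 mm².
A_2 = 436.2 mm².
Equal strain + equilibrium ⇒ each member carries load in proportion to AE: A₁E₁ = 38600000 N, A₂E₂ = 41090000 N, ΣAE = 79690000 N.
σ₂ = P·E₂/ΣAE = 99100·94200/79690000 = 117.1 MPa.

117 MPa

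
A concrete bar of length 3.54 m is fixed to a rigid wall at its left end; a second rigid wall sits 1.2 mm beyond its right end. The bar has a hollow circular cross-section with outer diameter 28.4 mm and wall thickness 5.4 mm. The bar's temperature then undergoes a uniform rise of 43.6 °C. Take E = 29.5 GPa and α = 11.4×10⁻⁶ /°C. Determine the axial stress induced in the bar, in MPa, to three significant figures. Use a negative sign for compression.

-4.66 MPa

Free thermal expansion αLΔT = 11.4e-6 · 3540 · 43.6 = 1.76 mm.
The walls engage after the gap closes; constrained expansion = 1.76 − 1.2 = 0.5595 mm.
The walls impose strain ε = −(0.5595)/3540 = -1.5806e-04; σ = Eε = 29500 · -1.5806e-04 = -4.663 MPa.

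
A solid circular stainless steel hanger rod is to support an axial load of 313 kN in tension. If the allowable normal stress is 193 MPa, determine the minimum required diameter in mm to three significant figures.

Required area A ≥ P/σ_allow = 313000/193 = 1622 mm².
For a solid circular section, d ≥ √(4A/π) = 45.44 mm.

45.4 mm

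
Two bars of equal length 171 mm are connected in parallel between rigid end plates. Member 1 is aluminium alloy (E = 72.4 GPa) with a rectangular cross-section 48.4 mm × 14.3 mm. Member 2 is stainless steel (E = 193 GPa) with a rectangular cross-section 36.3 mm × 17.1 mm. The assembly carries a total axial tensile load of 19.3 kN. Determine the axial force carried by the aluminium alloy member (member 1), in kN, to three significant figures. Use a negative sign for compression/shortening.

A_1 = 692.1 mm².
A_2 = 620.7 mm².
Equal strain + equilibrium ⇒ each member carries load in proportion to AE: A₁E₁ = 50110000 N, A₂E₂ = 119800000 N, ΣAE = 169900000 N.
F₁ = P·A₁E₁/ΣAE = 19300·50110000/169900000 = 5692 N.

5.69 kN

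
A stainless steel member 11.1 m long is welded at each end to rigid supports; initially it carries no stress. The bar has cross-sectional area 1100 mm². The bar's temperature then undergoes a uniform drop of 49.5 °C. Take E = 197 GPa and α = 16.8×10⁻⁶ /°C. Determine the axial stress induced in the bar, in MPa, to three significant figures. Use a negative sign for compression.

Free thermal expansion αLΔT = 16.8e-6 · 11100 · -49.5 = -9.231 mm.
The walls impose strain ε = −(-9.231)/11100 = 8.3160e-04; σ = Eε = 197000 · 8.3160e-04 = 163.8 MPa.

164 MPa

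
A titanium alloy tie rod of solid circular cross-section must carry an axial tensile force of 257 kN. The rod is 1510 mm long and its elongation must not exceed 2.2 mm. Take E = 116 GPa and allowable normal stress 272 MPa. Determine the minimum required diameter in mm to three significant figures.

44.0 mm

Required area A ≥ P/σ_allow = 257000/272 = 944.9 mm².
For a solid circular section, d ≥ √(4A/π) = 34.68 mm.
Elongation limit: A ≥ PL/(Eδ_allow) = 257000·1510/(116000·2.2) = 1521 mm² ⇒ d ≥ 44 mm.
The elongation limit governs.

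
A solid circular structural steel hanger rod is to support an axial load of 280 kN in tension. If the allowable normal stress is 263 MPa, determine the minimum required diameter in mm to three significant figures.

Required area A ≥ P/σ_allow = 280000/263 = 1065 mm².
For a solid circular section, d ≥ √(4A/π) = 36.82 mm.

36.8 mm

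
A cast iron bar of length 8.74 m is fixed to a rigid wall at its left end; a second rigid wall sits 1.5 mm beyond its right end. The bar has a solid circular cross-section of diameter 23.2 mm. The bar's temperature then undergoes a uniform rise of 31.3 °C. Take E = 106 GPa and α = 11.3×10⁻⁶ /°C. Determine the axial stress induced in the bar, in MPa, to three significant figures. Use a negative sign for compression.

-19.3 MPa

Free thermal expansion αLΔT = 11.3e-6 · 8740 · 31.3 = 3.091 mm.
The walls engage after the gap closes; constrained expansion = 3.091 − 1.5 = 1.591 mm.
The walls impose strain ε = −(1.591)/8740 = -1.8207e-04; σ = Eε = 106000 · -1.8207e-04 = -19.3 MPa.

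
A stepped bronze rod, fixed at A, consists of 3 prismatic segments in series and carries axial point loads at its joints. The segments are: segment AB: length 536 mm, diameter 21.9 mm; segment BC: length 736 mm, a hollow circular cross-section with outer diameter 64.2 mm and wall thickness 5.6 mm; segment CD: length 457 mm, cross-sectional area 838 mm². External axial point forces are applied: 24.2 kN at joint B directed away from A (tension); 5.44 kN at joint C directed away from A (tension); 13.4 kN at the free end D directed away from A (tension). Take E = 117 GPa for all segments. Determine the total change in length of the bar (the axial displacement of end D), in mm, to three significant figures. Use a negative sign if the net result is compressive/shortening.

Internal axial forces (sectioning from the free end, tension +): N_CD = 13.4 kN, N_BC = 18.84 kN, N_AB = 43.04 kN.
A_AB = 376.7 mm².
A_BC = 1031 mm².
δ_AB = 43040·536/(376.7·117000) = 0.5234 mm
δ_BC = 18840·736/(1031·117000) = 0.115 mm
δ_CD = 13400·457/(838·117000) = 0.06246 mm
δ = Σδ_i = 0.7009 mm.

0.701 mm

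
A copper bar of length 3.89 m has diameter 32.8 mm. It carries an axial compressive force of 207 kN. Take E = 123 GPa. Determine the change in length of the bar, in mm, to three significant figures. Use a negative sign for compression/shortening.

-7.75 mm

A = 845 mm².
δ_mech = NL/(AE) = -207000·3890/(845·123000) = -7.748 mm.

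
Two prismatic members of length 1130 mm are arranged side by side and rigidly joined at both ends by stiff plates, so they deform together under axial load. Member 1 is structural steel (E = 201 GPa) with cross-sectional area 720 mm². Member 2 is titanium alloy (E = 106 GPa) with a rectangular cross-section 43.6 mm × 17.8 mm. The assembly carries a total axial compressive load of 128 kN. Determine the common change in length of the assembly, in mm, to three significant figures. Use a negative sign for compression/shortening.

-0.637 mm

A_2 = 776.1 mm².
Equal strain + equilibrium ⇒ each member carries load in proportion to AE: A₁E₁ = 144700000 N, A₂E₂ = 82260000 N, ΣAE = 227000000 N.
δ = PL/ΣAE = -128000·1130/227000000 = -0.6372 mm.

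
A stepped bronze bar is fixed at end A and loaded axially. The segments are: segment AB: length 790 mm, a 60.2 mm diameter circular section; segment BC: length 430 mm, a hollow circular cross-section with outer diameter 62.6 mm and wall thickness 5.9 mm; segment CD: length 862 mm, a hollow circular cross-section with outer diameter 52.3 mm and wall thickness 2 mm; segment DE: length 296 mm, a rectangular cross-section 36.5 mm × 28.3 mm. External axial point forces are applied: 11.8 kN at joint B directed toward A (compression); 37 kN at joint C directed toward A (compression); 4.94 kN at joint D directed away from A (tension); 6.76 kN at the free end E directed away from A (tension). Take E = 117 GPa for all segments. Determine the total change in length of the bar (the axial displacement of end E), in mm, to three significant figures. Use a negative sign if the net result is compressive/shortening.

0.113 mm

Internal axial forces (sectioning from the free end, tension +): N_DE = 6.76 kN, N_CD = 11.7 kN, N_BC = -25.3 kN, N_AB = -37.1 kN.
A_AB = 2846 mm².
A_BC = 1051 mm².
A_CD = 316 mm².
A_DE = 1033 mm².
δ_AB = -37100·790/(2846·117000) = -0.08801 mm
δ_BC = -25300·430/(1051·117000) = -0.08847 mm
δ_CD = 11700·862/(316·117000) = 0.2727 mm
δ_DE = 6760·296/(1033·117000) = 0.01656 mm
δ = Σδ_i = 0.1128 mm.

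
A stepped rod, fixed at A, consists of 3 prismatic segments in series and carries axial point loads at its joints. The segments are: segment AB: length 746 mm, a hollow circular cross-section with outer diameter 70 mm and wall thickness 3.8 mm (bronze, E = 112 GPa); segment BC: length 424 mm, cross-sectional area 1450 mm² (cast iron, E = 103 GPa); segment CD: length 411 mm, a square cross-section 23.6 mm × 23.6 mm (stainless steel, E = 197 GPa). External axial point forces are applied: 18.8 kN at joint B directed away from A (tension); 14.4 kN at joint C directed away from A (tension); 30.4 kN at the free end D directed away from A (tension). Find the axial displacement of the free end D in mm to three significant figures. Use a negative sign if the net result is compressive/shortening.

0.777 mm

Internal axial forces (sectioning from the free end, tension +): N_CD = 30.4 kN, N_BC = 44.8 kN, N_AB = 63.6 kN.
A_AB = 790.3 mm².
A_CD = 557 mm².
δ_AB = 63600·746/(790.3·112000) = 0.536 mm
δ_BC = 44800·424/(1450·103000) = 0.1272 mm
δ_CD = 30400·411/(557·197000) = 0.1139 mm
δ = Σδ_i = 0.7771 mm.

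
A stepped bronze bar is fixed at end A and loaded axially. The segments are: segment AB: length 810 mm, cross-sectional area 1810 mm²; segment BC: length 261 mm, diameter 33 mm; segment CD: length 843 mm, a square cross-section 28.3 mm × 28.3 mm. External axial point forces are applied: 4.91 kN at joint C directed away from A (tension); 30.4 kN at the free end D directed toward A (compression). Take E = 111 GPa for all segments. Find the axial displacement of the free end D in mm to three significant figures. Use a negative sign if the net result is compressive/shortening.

Internal axial forces (sectioning from the free end, tension +): N_CD = -30.4 kN, N_BC = -25.49 kN, N_AB = -25.49 kN.
A_BC = 855.3 mm².
A_CD = 800.9 mm².
δ_AB = -25490·810/(1810·111000) = -0.1028 mm
δ_BC = -25490·261/(855.3·111000) = -0.07008 mm
δ_CD = -30400·843/(800.9·111000) = -0.2883 mm
δ = Σδ_i = -0.4611 mm.

-0.461 mm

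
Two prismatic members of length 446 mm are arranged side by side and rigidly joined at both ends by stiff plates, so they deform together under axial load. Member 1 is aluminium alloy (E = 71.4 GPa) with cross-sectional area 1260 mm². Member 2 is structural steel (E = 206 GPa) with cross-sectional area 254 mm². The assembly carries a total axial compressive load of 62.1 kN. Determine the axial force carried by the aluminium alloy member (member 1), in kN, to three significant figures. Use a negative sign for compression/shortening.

-39.3 kN

Equal strain + equilibrium ⇒ each member carries load in proportion to AE: A₁E₁ = 89960000 N, A₂E₂ = 52320000 N, ΣAE = 142300000 N.
F₁ = P·A₁E₁/ΣAE = -62100·89960000/142300000 = -39260 N.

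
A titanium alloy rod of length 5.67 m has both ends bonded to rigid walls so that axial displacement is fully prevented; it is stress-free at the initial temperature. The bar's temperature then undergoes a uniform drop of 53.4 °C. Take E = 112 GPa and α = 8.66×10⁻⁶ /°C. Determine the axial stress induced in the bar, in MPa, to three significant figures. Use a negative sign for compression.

Free thermal expansion αLΔT = 8.66e-6 · 5670 · -53.4 = -2.622 mm.
The walls impose strain ε = −(-2.622)/5670 = 4.6244e-04; σ = Eε = 112000 · 4.6244e-04 = 51.79 MPa.

51.8 MPa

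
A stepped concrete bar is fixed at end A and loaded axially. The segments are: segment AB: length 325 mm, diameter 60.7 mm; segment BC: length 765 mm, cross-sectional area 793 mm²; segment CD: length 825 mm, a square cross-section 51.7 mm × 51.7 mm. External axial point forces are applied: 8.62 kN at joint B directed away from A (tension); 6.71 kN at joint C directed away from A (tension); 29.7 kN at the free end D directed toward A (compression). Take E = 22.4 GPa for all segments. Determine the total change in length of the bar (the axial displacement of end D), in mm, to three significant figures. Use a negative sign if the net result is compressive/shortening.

Internal axial forces (sectioning from the free end, tension +): N_CD = -29.7 kN, N_BC = -22.99 kN, N_AB = -14.37 kN.
A_AB = 2894 mm².
A_CD = 2673 mm².
δ_AB = -14370·325/(2894·22400) = -0.07205 mm
δ_BC = -22990·765/(793·22400) = -0.9901 mm
δ_CD = -29700·825/(2673·22400) = -0.4092 mm
δ = Σδ_i = -1.471 mm.

-1.47 mm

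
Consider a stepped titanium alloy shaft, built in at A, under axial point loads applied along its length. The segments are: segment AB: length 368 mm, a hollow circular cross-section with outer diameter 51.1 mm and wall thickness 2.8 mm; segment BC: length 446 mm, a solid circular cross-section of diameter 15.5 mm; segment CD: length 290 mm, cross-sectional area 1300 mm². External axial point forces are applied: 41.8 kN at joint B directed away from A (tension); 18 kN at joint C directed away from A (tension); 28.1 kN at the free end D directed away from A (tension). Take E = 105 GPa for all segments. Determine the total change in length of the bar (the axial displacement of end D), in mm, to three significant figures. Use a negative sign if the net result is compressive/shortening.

Internal axial forces (sectioning from the free end, tension +): N_CD = 28.1 kN, N_BC = 46.1 kN, N_AB = 87.9 kN.
A_AB = 424.9 mm².
A_BC = 188.7 mm².
δ_AB = 87900·368/(424.9·105000) = 0.7251 mm
δ_BC = 46100·446/(188.7·105000) = 1.038 mm
δ_CD = 28100·290/(1300·105000) = 0.0597 mm
δ = Σδ_i = 1.823 mm.

1.82 mm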